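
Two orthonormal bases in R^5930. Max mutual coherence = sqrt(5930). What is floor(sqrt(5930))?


77^2 = 5929 <= 5930 < 6084 = 78^2, so 77 <= sqrt(5930) < 78.
floor(sqrt(5930)) = 77.

77


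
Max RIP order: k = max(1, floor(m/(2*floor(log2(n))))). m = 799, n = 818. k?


floor(log2(818)) = 9.
2*9 = 18.
m/(2*floor(log2(n))) = 799/18 ≈ 44.3889.
floor = 44.
k = max(1, 44) = 44.

44


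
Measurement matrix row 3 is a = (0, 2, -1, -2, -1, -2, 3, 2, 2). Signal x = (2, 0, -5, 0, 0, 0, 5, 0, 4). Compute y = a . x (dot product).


Non-zero terms: ['0*2', '-1*-5', '3*5', '2*4']
Products: [0, 5, 15, 8]
y = sum = 28.

28


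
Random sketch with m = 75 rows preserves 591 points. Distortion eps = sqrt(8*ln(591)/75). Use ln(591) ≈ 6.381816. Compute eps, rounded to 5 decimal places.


ln(591) ≈ 6.381816.
8*ln(N)/m ≈ 8*6.381816/75 ≈ 0.68072704.
eps = sqrt(0.68072704) ≈ 0.8250618 ≈ 0.82506.

0.82506


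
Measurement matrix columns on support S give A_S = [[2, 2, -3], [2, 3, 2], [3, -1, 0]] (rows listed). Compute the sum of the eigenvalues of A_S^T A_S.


Sum of eigenvalues of A_S^T A_S = trace(A_S^T A_S) = sum of squared column norms of A_S.
A_S^T A_S diagonal: [17, 14, 13].
trace = 17 + 14 + 13 = 44.

44


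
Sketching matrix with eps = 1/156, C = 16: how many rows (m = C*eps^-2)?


1/eps = 156.
(1/eps)^2 = 24336.
m = 16*24336 = 389376.

389376


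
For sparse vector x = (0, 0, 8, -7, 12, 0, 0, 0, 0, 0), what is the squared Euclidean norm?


Non-zero entries: [(2, 8), (3, -7), (4, 12)]
Squares: [64, 49, 144]
||x||_2^2 = sum = 257.

257


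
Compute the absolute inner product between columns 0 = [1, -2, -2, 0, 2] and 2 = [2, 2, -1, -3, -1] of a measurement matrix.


Inner product: 1*2 + -2*2 + -2*-1 + 0*-3 + 2*-1
Products: [2, -4, 2, 0, -2]
Sum = -2.
|dot| = 2.

2


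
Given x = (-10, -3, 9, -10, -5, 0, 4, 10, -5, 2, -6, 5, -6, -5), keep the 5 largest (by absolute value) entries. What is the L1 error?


Sorted |x_i| descending: [10, 10, 10, 9, 6, 6, 5, 5, 5, 5, 4, 3, 2, 0]
Keep top 5: [10, 10, 10, 9, 6]
Tail entries: [6, 5, 5, 5, 5, 4, 3, 2, 0]
L1 error = sum of tail = 35.

35


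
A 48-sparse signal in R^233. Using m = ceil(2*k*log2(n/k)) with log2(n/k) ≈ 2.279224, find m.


log2(n/k) = log2(233/48) ≈ 2.279224.
2*k*log2(n/k) ≈ 2*48*2.279224 = 218.805504.
m = ceil(218.805504) = 219.

219


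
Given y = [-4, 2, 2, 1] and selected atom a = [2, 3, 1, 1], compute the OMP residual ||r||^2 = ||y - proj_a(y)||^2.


a^T a = 15.
a^T y = 1.
coeff = 1/15 = 1/15.
||r||^2 = 374/15.

374/15


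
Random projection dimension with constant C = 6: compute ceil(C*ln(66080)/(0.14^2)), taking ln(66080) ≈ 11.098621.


ln(66080) ≈ 11.098621.
eps^2 = 0.14^2 = 0.0196.
C*ln(N)/eps^2 ≈ 6*11.098621/0.0196 ≈ 3397.537.
m = ceil(3397.537) = 3398.

3398


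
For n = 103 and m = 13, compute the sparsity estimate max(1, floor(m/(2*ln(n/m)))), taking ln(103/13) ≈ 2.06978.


n/m = 103/13.
ln(n/m) ≈ 2.06978.
2*ln(n/m) ≈ 4.13956.
m/(2*ln(n/m)) ≈ 13/4.13956 ≈ 3.1404.
floor = 3.
k_max = max(1, 3) = 3.

3


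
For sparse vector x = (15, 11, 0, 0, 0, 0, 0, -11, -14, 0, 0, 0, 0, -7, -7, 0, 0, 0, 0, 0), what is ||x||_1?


Non-zero entries: [(0, 15), (1, 11), (7, -11), (8, -14), (13, -7), (14, -7)]
Absolute values: [15, 11, 11, 14, 7, 7]
||x||_1 = sum = 65.

65


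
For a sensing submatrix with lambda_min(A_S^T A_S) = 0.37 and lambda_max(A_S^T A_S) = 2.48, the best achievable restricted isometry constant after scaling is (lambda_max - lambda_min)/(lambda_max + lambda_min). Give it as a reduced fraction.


lambda_max - lambda_min = 2.48 - 0.37 = 2.11.
lambda_max + lambda_min = 2.48 + 0.37 = 2.85.
delta = 2.11/2.85 = 211/285.

211/285


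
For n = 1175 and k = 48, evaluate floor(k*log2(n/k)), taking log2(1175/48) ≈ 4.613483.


log2(n/k) = log2(1175/48) ≈ 4.613483.
k*log2(n/k) ≈ 48*4.613483 = 221.447184.
floor(221.447184) = 221.

221


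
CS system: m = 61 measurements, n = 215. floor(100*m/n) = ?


100*m/n = 100*61/215 ≈ 28.3721.
floor = 28.

28


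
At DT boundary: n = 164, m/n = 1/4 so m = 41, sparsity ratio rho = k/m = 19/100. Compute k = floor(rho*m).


m = 1/4*164 = 41.
rho = 19/100.
rho*m = 19/100*41 = 7.79.
k = floor(7.79) = 7.

7


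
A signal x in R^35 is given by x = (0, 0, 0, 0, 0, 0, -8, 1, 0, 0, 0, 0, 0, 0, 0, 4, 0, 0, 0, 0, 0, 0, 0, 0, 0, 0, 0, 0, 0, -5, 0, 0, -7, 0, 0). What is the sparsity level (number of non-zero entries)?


Non-zero positions: [6, 7, 15, 29, 32].
Sparsity = 5.

5


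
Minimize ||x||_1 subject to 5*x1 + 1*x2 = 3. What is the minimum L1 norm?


Axis intercepts:
  x1 = 3/5, x2 = 0: L1 = 3/5
  x1 = 0, x2 = 3: L1 = 3
x* = (3/5, 0)
||x*||_1 = 3/5.

3/5


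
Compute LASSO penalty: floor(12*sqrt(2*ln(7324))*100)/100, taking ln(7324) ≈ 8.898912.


ln(7324) ≈ 8.898912.
2*ln(n) ≈ 17.797824.
sqrt(2*ln(n)) ≈ sqrt(17.797824) ≈ 4.218747.
lambda ≈ 12*4.218747 = 50.624964.
floor(lambda*100)/100 = 50.62.

50.62


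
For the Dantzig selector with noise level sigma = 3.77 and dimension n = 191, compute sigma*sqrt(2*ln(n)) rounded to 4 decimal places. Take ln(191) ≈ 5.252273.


ln(191) ≈ 5.252273.
2*ln(n) ≈ 10.504546.
sqrt(2*ln(n)) ≈ sqrt(10.504546) ≈ 3.241072.
threshold ≈ 3.77*3.241072 = 12.21884144 ≈ 12.2188.

12.2188


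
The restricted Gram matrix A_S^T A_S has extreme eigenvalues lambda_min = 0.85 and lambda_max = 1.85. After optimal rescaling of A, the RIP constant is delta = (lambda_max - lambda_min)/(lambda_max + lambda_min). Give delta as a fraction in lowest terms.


lambda_max - lambda_min = 1.85 - 0.85 = 1.00.
lambda_max + lambda_min = 1.85 + 0.85 = 2.70.
delta = 1.00/2.70 = 100/270 = 10/27.

10/27


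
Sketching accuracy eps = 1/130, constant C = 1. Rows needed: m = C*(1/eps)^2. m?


1/eps = 130.
(1/eps)^2 = 16900.
m = 1*16900 = 16900.

16900


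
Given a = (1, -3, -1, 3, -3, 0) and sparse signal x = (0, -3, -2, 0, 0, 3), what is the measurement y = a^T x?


Non-zero terms: ['-3*-3', '-1*-2', '0*3']
Products: [9, 2, 0]
y = sum = 11.

11


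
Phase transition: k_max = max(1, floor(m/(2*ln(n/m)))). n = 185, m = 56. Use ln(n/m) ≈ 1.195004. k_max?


n/m = 185/56.
ln(n/m) ≈ 1.195004.
2*ln(n/m) ≈ 2.390008.
m/(2*ln(n/m)) ≈ 56/2.390008 ≈ 23.4309.
floor = 23.
k_max = max(1, 23) = 23.

23


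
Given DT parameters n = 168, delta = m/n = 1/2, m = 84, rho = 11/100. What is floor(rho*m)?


m = 1/2*168 = 84.
rho = 11/100.
rho*m = 11/100*84 = 9.24.
k = floor(9.24) = 9.

9


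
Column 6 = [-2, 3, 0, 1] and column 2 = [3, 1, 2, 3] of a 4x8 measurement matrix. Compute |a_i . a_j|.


Inner product: -2*3 + 3*1 + 0*2 + 1*3
Products: [-6, 3, 0, 3]
Sum = 0.
|dot| = 0.

0


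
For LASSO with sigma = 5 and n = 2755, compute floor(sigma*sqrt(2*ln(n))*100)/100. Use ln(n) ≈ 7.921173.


ln(2755) ≈ 7.921173.
2*ln(n) ≈ 15.842346.
sqrt(2*ln(n)) ≈ sqrt(15.842346) ≈ 3.980244.
lambda ≈ 5*3.980244 = 19.90122.
floor(lambda*100)/100 = 19.90.

19.90


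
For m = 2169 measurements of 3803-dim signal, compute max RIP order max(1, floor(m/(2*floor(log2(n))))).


floor(log2(3803)) = 11.
2*11 = 22.
m/(2*floor(log2(n))) = 2169/22 ≈ 98.5909.
floor = 98.
k = max(1, 98) = 98.

98


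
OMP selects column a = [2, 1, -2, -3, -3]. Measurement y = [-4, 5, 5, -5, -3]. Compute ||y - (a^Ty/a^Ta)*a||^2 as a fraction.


a^T a = 27.
a^T y = 11.
coeff = 11/27 = 11/27.
||r||^2 = 2579/27.

2579/27


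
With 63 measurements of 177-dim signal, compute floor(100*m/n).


100*m/n = 100*63/177 ≈ 35.5932.
floor = 35.

35


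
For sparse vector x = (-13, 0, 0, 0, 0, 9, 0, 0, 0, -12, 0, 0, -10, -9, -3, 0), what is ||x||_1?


Non-zero entries: [(0, -13), (5, 9), (9, -12), (12, -10), (13, -9), (14, -3)]
Absolute values: [13, 9, 12, 10, 9, 3]
||x||_1 = sum = 56.

56


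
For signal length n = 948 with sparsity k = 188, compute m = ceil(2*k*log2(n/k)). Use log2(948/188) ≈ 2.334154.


log2(n/k) = log2(948/188) ≈ 2.334154.
2*k*log2(n/k) ≈ 2*188*2.334154 = 877.641904.
m = ceil(877.641904) = 878.

878


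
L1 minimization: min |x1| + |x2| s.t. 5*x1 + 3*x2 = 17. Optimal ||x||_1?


Axis intercepts:
  x1 = 17/5, x2 = 0: L1 = 17/5
  x1 = 0, x2 = 17/3: L1 = 17/3
x* = (17/5, 0)
||x*||_1 = 17/5.

17/5


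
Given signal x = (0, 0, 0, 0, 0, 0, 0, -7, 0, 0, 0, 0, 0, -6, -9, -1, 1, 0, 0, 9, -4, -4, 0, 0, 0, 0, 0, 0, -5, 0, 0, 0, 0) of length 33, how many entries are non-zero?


Non-zero positions: [7, 13, 14, 15, 16, 19, 20, 21, 28].
Sparsity = 9.

9


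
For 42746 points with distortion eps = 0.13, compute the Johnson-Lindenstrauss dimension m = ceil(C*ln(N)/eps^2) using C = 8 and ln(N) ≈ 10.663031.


ln(42746) ≈ 10.663031.
eps^2 = 0.13^2 = 0.0169.
C*ln(N)/eps^2 ≈ 8*10.663031/0.0169 ≈ 5047.5886.
m = ceil(5047.5886) = 5048.

5048


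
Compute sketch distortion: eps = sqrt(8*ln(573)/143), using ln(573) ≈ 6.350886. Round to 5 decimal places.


ln(573) ≈ 6.350886.
8*ln(N)/m ≈ 8*6.350886/143 ≈ 0.35529432.
eps = sqrt(0.35529432) ≈ 0.5960657 ≈ 0.59607.

0.59607


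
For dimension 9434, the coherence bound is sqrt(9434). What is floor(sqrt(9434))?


97^2 = 9409 <= 9434 < 9604 = 98^2, so 97 <= sqrt(9434) < 98.
floor(sqrt(9434)) = 97.

97


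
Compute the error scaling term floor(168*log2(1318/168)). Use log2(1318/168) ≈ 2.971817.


log2(n/k) = log2(1318/168) ≈ 2.971817.
k*log2(n/k) ≈ 168*2.971817 = 499.265256.
floor(499.265256) = 499.

499


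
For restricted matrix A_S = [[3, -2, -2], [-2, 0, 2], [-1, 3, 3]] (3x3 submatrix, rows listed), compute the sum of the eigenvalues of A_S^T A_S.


Sum of eigenvalues of A_S^T A_S = trace(A_S^T A_S) = sum of squared column norms of A_S.
A_S^T A_S diagonal: [14, 13, 17].
trace = 14 + 13 + 17 = 44.

44


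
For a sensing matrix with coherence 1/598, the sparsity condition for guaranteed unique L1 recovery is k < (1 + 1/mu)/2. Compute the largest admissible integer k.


1/mu = 598.
1 + 1/mu = 599.
(1 + 1/mu)/2 = 299.5 is not an integer, so k_max = floor(299.5) = 299.

299


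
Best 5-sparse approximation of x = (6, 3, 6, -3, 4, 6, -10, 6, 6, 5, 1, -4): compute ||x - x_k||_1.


Sorted |x_i| descending: [10, 6, 6, 6, 6, 6, 5, 4, 4, 3, 3, 1]
Keep top 5: [10, 6, 6, 6, 6]
Tail entries: [6, 5, 4, 4, 3, 3, 1]
L1 error = sum of tail = 26.

26


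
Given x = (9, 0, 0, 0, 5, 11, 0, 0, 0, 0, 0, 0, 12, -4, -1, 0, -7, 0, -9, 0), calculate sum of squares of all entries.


Non-zero entries: [(0, 9), (4, 5), (5, 11), (12, 12), (13, -4), (14, -1), (16, -7), (18, -9)]
Squares: [81, 25, 121, 144, 16, 1, 49, 81]
||x||_2^2 = sum = 518.

518


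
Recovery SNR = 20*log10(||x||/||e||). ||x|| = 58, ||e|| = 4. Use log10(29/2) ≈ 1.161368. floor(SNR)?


||x||/||e|| = 58/4 = 29/2.
log10(29/2) ≈ 1.161368.
20*log10(||x||/||e||) ≈ 20*1.161368 = 23.22736.
floor(23.22736) = 23.

23


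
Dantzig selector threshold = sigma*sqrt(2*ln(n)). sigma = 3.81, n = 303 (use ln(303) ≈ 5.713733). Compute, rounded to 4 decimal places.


ln(303) ≈ 5.713733.
2*ln(n) ≈ 11.427466.
sqrt(2*ln(n)) ≈ sqrt(11.427466) ≈ 3.380454.
threshold ≈ 3.81*3.380454 = 12.87952974 ≈ 12.8795.

12.8795


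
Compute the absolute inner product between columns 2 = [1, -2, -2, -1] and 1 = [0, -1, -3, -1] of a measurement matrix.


Inner product: 1*0 + -2*-1 + -2*-3 + -1*-1
Products: [0, 2, 6, 1]
Sum = 9.
|dot| = 9.

9


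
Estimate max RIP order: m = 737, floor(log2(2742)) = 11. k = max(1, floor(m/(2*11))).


floor(log2(2742)) = 11.
2*11 = 22.
m/(2*floor(log2(n))) = 737/22 ≈ 33.5.
floor = 33.
k = max(1, 33) = 33.

33


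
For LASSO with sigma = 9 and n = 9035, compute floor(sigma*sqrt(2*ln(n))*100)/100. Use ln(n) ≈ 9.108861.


ln(9035) ≈ 9.108861.
2*ln(n) ≈ 18.217722.
sqrt(2*ln(n)) ≈ sqrt(18.217722) ≈ 4.268222.
lambda ≈ 9*4.268222 = 38.413998.
floor(lambda*100)/100 = 38.41.

38.41


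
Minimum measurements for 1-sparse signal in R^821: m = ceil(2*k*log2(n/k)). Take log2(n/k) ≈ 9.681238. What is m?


log2(n/k) = log2(821/1) ≈ 9.681238.
2*k*log2(n/k) ≈ 2*1*9.681238 = 19.362476.
m = ceil(19.362476) = 20.

20


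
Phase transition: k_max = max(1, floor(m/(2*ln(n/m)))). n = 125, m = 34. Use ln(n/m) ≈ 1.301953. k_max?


n/m = 125/34.
ln(n/m) ≈ 1.301953.
2*ln(n/m) ≈ 2.603906.
m/(2*ln(n/m)) ≈ 34/2.603906 ≈ 13.0573.
floor = 13.
k_max = max(1, 13) = 13.

13


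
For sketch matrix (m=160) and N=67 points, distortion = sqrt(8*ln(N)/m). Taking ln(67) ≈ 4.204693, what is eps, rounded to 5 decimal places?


ln(67) ≈ 4.204693.
8*ln(N)/m ≈ 8*4.204693/160 ≈ 0.21023465.
eps = sqrt(0.21023465) ≈ 0.4585135 ≈ 0.45851.

0.45851


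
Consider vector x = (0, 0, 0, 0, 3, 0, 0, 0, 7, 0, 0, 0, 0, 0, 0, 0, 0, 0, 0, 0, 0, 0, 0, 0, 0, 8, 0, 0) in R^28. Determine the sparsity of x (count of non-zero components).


Non-zero positions: [4, 8, 25].
Sparsity = 3.

3


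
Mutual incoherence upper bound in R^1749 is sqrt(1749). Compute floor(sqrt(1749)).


41^2 = 1681 <= 1749 < 1764 = 42^2, so 41 <= sqrt(1749) < 42.
floor(sqrt(1749)) = 41.

41


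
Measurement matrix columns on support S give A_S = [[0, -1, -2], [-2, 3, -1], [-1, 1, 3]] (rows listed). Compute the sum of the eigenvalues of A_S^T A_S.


Sum of eigenvalues of A_S^T A_S = trace(A_S^T A_S) = sum of squared column norms of A_S.
A_S^T A_S diagonal: [5, 11, 14].
trace = 5 + 11 + 14 = 30.

30


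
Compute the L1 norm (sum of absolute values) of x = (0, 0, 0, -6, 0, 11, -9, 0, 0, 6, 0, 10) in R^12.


Non-zero entries: [(3, -6), (5, 11), (6, -9), (9, 6), (11, 10)]
Absolute values: [6, 11, 9, 6, 10]
||x||_1 = sum = 42.

42


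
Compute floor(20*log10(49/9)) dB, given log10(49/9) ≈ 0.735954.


||x||/||e|| = 49/9.
log10(49/9) ≈ 0.735954.
20*log10(||x||/||e||) ≈ 20*0.735954 = 14.71908.
floor(14.71908) = 14.

14


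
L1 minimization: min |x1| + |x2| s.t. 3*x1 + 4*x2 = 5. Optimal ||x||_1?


Axis intercepts:
  x1 = 5/3, x2 = 0: L1 = 5/3
  x1 = 0, x2 = 5/4: L1 = 5/4
x* = (0, 5/4)
||x*||_1 = 5/4.

5/4


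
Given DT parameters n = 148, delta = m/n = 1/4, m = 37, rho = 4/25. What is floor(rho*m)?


m = 1/4*148 = 37.
rho = 4/25.
rho*m = 4/25*37 = 5.92.
k = floor(5.92) = 5.

5


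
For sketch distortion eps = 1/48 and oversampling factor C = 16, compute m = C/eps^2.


1/eps = 48.
(1/eps)^2 = 2304.
m = 16*2304 = 36864.

36864


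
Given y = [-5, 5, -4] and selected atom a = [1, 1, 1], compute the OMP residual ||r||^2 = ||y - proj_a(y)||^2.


a^T a = 3.
a^T y = -4.
coeff = -4/3 = -4/3.
||r||^2 = 182/3.

182/3


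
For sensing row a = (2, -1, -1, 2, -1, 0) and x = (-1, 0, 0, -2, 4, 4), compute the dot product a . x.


Non-zero terms: ['2*-1', '2*-2', '-1*4', '0*4']
Products: [-2, -4, -4, 0]
y = sum = -10.

-10


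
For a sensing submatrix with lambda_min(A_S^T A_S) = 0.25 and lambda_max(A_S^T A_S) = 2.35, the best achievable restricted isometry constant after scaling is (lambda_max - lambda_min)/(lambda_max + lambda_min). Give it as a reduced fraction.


lambda_max - lambda_min = 2.35 - 0.25 = 2.10.
lambda_max + lambda_min = 2.35 + 0.25 = 2.60.
delta = 2.10/2.60 = 210/260 = 21/26.

21/26


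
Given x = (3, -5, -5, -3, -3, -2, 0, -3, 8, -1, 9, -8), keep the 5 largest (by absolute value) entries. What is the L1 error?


Sorted |x_i| descending: [9, 8, 8, 5, 5, 3, 3, 3, 3, 2, 1, 0]
Keep top 5: [9, 8, 8, 5, 5]
Tail entries: [3, 3, 3, 3, 2, 1, 0]
L1 error = sum of tail = 15.

15


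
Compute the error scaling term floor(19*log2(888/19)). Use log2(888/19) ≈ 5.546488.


log2(n/k) = log2(888/19) ≈ 5.546488.
k*log2(n/k) ≈ 19*5.546488 = 105.383272.
floor(105.383272) = 105.

105


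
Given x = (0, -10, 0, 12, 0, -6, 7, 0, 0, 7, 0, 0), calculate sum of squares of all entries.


Non-zero entries: [(1, -10), (3, 12), (5, -6), (6, 7), (9, 7)]
Squares: [100, 144, 36, 49, 49]
||x||_2^2 = sum = 378.

378


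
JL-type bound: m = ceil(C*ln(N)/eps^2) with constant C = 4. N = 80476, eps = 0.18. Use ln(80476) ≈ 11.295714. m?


ln(80476) ≈ 11.295714.
eps^2 = 0.18^2 = 0.0324.
C*ln(N)/eps^2 ≈ 4*11.295714/0.0324 ≈ 1394.5326.
m = ceil(1394.5326) = 1395.

1395


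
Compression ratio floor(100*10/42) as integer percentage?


100*m/n = 100*10/42 ≈ 23.8095.
floor = 23.

23


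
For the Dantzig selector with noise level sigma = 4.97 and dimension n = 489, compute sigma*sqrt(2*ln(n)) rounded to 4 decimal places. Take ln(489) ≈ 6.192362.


ln(489) ≈ 6.192362.
2*ln(n) ≈ 12.384724.
sqrt(2*ln(n)) ≈ sqrt(12.384724) ≈ 3.519194.
threshold ≈ 4.97*3.519194 = 17.49039418 ≈ 17.4904.

17.4904


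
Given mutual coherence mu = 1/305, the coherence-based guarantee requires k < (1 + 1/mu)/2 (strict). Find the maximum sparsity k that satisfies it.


1/mu = 305.
1 + 1/mu = 306.
(1 + 1/mu)/2 = 153 is an integer and the inequality is strict, so k_max = 153 - 1 = 152.

152


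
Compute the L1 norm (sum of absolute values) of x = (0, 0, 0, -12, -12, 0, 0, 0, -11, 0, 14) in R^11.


Non-zero entries: [(3, -12), (4, -12), (8, -11), (10, 14)]
Absolute values: [12, 12, 11, 14]
||x||_1 = sum = 49.

49


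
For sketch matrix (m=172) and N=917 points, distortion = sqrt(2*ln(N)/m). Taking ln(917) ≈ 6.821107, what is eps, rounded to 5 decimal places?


ln(917) ≈ 6.821107.
2*ln(N)/m ≈ 2*6.821107/172 ≈ 0.0793152.
eps = sqrt(0.0793152) ≈ 0.2816295 ≈ 0.28163.

0.28163


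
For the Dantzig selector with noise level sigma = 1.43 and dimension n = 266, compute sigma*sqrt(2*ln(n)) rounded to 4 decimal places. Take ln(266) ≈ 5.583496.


ln(266) ≈ 5.583496.
2*ln(n) ≈ 11.166992.
sqrt(2*ln(n)) ≈ sqrt(11.166992) ≈ 3.341705.
threshold ≈ 1.43*3.341705 = 4.77863815 ≈ 4.7786.

4.7786


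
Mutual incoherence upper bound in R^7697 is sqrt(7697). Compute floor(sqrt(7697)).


87^2 = 7569 <= 7697 < 7744 = 88^2, so 87 <= sqrt(7697) < 88.
floor(sqrt(7697)) = 87.

87


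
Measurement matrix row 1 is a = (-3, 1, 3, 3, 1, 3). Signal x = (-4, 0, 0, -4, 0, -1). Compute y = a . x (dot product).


Non-zero terms: ['-3*-4', '3*-4', '3*-1']
Products: [12, -12, -3]
y = sum = -3.

-3


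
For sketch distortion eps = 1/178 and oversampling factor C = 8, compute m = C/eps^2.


1/eps = 178.
(1/eps)^2 = 31684.
m = 8*31684 = 253472.

253472


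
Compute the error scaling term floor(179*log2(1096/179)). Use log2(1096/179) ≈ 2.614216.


log2(n/k) = log2(1096/179) ≈ 2.614216.
k*log2(n/k) ≈ 179*2.614216 = 467.944664.
floor(467.944664) = 467.

467


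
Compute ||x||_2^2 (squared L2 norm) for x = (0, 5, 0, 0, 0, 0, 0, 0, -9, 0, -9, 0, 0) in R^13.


Non-zero entries: [(1, 5), (8, -9), (10, -9)]
Squares: [25, 81, 81]
||x||_2^2 = sum = 187.

187


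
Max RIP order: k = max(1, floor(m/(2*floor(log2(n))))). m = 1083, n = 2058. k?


floor(log2(2058)) = 11.
2*11 = 22.
m/(2*floor(log2(n))) = 1083/22 ≈ 49.2273.
floor = 49.
k = max(1, 49) = 49.

49


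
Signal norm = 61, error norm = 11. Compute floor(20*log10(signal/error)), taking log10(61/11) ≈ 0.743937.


||x||/||e|| = 61/11.
log10(61/11) ≈ 0.743937.
20*log10(||x||/||e||) ≈ 20*0.743937 = 14.87874.
floor(14.87874) = 14.

14


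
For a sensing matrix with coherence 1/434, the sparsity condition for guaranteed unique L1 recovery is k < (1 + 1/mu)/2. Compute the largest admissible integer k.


1/mu = 434.
1 + 1/mu = 435.
(1 + 1/mu)/2 = 217.5 is not an integer, so k_max = floor(217.5) = 217.

217


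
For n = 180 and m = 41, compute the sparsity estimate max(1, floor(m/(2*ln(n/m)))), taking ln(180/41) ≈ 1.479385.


n/m = 180/41.
ln(n/m) ≈ 1.479385.
2*ln(n/m) ≈ 2.95877.
m/(2*ln(n/m)) ≈ 41/2.95877 ≈ 13.8571.
floor = 13.
k_max = max(1, 13) = 13.

13


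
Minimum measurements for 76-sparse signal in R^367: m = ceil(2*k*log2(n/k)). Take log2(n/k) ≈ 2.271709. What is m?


log2(n/k) = log2(367/76) ≈ 2.271709.
2*k*log2(n/k) ≈ 2*76*2.271709 = 345.299768.
m = ceil(345.299768) = 346.

346


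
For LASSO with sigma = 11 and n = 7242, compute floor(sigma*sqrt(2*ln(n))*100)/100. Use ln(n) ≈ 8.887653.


ln(7242) ≈ 8.887653.
2*ln(n) ≈ 17.775306.
sqrt(2*ln(n)) ≈ sqrt(17.775306) ≈ 4.216077.
lambda ≈ 11*4.216077 = 46.376847.
floor(lambda*100)/100 = 46.37.

46.37


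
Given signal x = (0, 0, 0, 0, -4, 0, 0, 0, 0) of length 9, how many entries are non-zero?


Non-zero positions: [4].
Sparsity = 1.

1


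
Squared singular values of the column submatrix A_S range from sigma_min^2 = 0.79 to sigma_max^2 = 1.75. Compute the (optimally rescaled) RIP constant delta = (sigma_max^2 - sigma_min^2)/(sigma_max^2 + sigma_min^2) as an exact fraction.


lambda_max - lambda_min = 1.75 - 0.79 = 0.96.
lambda_max + lambda_min = 1.75 + 0.79 = 2.54.
delta = 0.96/2.54 = 96/254 = 48/127.

48/127


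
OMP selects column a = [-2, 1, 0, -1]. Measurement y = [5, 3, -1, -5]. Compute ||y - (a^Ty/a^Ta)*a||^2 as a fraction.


a^T a = 6.
a^T y = -2.
coeff = -2/6 = -1/3.
||r||^2 = 178/3.

178/3


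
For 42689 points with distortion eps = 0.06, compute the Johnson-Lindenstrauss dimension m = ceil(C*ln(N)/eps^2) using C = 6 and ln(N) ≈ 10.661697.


ln(42689) ≈ 10.661697.
eps^2 = 0.06^2 = 0.0036.
C*ln(N)/eps^2 ≈ 6*10.661697/0.0036 ≈ 17769.495.
m = ceil(17769.495) = 17770.

17770


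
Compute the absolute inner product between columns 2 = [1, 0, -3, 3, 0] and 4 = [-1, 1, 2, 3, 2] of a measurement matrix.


Inner product: 1*-1 + 0*1 + -3*2 + 3*3 + 0*2
Products: [-1, 0, -6, 9, 0]
Sum = 2.
|dot| = 2.

2


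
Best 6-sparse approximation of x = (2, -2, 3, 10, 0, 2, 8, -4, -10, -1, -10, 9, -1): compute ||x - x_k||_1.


Sorted |x_i| descending: [10, 10, 10, 9, 8, 4, 3, 2, 2, 2, 1, 1, 0]
Keep top 6: [10, 10, 10, 9, 8, 4]
Tail entries: [3, 2, 2, 2, 1, 1, 0]
L1 error = sum of tail = 11.

11


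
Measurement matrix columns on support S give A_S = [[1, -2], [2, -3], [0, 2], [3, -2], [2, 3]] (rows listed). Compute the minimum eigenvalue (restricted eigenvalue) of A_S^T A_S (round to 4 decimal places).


A_S^T A_S = [[18, -8], [-8, 30]].
trace = 48.
det = 476.
disc = trace^2 - 4*det = 2304 - 4*476 = 400.
sqrt(400) = 20.
lam_min = (48 - 20)/2 = 14 = 14.0000.

14.0000


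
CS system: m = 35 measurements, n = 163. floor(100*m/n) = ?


100*m/n = 100*35/163 ≈ 21.4724.
floor = 21.

21


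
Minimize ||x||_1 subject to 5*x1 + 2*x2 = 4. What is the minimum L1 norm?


Axis intercepts:
  x1 = 4/5, x2 = 0: L1 = 4/5
  x1 = 0, x2 = 2: L1 = 2
x* = (4/5, 0)
||x*||_1 = 4/5.

4/5


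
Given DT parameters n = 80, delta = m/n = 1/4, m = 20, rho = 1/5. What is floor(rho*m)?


m = 1/4*80 = 20.
rho = 1/5.
rho*m = 1/5*20 = 4.
k = floor(4) = 4.

4


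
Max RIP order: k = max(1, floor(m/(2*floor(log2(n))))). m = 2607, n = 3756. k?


floor(log2(3756)) = 11.
2*11 = 22.
m/(2*floor(log2(n))) = 2607/22 ≈ 118.5.
floor = 118.
k = max(1, 118) = 118.

118


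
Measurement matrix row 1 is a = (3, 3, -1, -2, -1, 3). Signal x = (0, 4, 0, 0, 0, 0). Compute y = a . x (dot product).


Non-zero terms: ['3*4']
Products: [12]
y = sum = 12.

12


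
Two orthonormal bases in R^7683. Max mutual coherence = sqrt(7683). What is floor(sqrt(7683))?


87^2 = 7569 <= 7683 < 7744 = 88^2, so 87 <= sqrt(7683) < 88.
floor(sqrt(7683)) = 87.

87


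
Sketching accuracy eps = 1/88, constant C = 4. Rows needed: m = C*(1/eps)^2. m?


1/eps = 88.
(1/eps)^2 = 7744.
m = 4*7744 = 30976.

30976


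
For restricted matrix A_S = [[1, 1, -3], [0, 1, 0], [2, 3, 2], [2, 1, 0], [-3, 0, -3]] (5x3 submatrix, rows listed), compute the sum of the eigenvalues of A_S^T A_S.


Sum of eigenvalues of A_S^T A_S = trace(A_S^T A_S) = sum of squared column norms of A_S.
A_S^T A_S diagonal: [18, 12, 22].
trace = 18 + 12 + 22 = 52.

52


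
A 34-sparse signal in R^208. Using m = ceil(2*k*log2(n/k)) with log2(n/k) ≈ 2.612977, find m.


log2(n/k) = log2(208/34) ≈ 2.612977.
2*k*log2(n/k) ≈ 2*34*2.612977 = 177.682436.
m = ceil(177.682436) = 178.

178


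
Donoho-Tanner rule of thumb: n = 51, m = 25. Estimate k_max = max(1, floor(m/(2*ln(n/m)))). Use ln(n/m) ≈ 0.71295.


n/m = 51/25.
ln(n/m) ≈ 0.71295.
2*ln(n/m) ≈ 1.4259.
m/(2*ln(n/m)) ≈ 25/1.4259 ≈ 17.5328.
floor = 17.
k_max = max(1, 17) = 17.

17


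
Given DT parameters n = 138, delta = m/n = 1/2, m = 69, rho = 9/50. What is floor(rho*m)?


m = 1/2*138 = 69.
rho = 9/50.
rho*m = 9/50*69 = 12.42.
k = floor(12.42) = 12.

12


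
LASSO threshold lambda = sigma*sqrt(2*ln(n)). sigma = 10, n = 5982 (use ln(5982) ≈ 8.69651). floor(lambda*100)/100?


ln(5982) ≈ 8.69651.
2*ln(n) ≈ 17.39302.
sqrt(2*ln(n)) ≈ sqrt(17.39302) ≈ 4.170494.
lambda ≈ 10*4.170494 = 41.70494.
floor(lambda*100)/100 = 41.70.

41.70


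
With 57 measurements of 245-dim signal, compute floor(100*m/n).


100*m/n = 100*57/245 ≈ 23.2653.
floor = 23.

23


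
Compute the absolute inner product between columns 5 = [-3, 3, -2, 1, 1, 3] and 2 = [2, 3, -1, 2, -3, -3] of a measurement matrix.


Inner product: -3*2 + 3*3 + -2*-1 + 1*2 + 1*-3 + 3*-3
Products: [-6, 9, 2, 2, -3, -9]
Sum = -5.
|dot| = 5.

5


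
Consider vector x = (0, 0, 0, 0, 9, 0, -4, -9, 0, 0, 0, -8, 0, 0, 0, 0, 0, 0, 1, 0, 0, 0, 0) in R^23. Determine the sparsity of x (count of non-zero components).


Non-zero positions: [4, 6, 7, 11, 18].
Sparsity = 5.

5


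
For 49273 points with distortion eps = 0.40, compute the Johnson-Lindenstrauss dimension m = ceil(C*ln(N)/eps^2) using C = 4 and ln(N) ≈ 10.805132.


ln(49273) ≈ 10.805132.
eps^2 = 0.40^2 = 0.16.
C*ln(N)/eps^2 ≈ 4*10.805132/0.16 ≈ 270.1283.
m = ceil(270.1283) = 271.

271


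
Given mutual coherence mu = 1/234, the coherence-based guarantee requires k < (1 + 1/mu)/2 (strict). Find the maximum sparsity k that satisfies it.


1/mu = 234.
1 + 1/mu = 235.
(1 + 1/mu)/2 = 117.5 is not an integer, so k_max = floor(117.5) = 117.

117


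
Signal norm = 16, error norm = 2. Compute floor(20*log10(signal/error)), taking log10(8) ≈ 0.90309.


||x||/||e|| = 16/2 = 8.
log10(8) ≈ 0.90309.
20*log10(||x||/||e||) ≈ 20*0.90309 = 18.0618.
floor(18.0618) = 18.

18


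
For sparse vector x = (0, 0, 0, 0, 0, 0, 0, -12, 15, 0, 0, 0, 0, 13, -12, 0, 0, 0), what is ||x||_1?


Non-zero entries: [(7, -12), (8, 15), (13, 13), (14, -12)]
Absolute values: [12, 15, 13, 12]
||x||_1 = sum = 52.

52


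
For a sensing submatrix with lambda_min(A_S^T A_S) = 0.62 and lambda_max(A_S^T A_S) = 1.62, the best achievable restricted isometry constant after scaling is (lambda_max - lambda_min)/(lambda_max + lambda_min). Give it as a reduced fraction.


lambda_max - lambda_min = 1.62 - 0.62 = 1.00.
lambda_max + lambda_min = 1.62 + 0.62 = 2.24.
delta = 1.00/2.24 = 100/224 = 25/56.

25/56


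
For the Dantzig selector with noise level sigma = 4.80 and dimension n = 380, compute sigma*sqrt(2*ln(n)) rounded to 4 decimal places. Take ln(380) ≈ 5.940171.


ln(380) ≈ 5.940171.
2*ln(n) ≈ 11.880342.
sqrt(2*ln(n)) ≈ sqrt(11.880342) ≈ 3.446787.
threshold ≈ 4.80*3.446787 = 16.5445776 ≈ 16.5446.

16.5446


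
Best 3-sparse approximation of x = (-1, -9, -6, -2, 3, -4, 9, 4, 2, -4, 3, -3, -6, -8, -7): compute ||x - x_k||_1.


Sorted |x_i| descending: [9, 9, 8, 7, 6, 6, 4, 4, 4, 3, 3, 3, 2, 2, 1]
Keep top 3: [9, 9, 8]
Tail entries: [7, 6, 6, 4, 4, 4, 3, 3, 3, 2, 2, 1]
L1 error = sum of tail = 45.

45


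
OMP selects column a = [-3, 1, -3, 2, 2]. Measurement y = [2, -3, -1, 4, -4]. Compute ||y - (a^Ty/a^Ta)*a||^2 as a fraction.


a^T a = 27.
a^T y = -6.
coeff = -6/27 = -2/9.
||r||^2 = 134/3.

134/3


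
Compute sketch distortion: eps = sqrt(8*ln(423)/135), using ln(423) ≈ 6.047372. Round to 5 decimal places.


ln(423) ≈ 6.047372.
8*ln(N)/m ≈ 8*6.047372/135 ≈ 0.35836279.
eps = sqrt(0.35836279) ≈ 0.5986341 ≈ 0.59863.

0.59863


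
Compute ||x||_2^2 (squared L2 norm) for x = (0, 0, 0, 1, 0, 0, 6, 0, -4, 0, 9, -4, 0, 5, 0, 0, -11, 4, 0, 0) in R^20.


Non-zero entries: [(3, 1), (6, 6), (8, -4), (10, 9), (11, -4), (13, 5), (16, -11), (17, 4)]
Squares: [1, 36, 16, 81, 16, 25, 121, 16]
||x||_2^2 = sum = 312.

312


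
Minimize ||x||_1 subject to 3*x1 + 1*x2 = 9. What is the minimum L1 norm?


Axis intercepts:
  x1 = 3, x2 = 0: L1 = 3
  x1 = 0, x2 = 9: L1 = 9
x* = (3, 0)
||x*||_1 = 3.

3


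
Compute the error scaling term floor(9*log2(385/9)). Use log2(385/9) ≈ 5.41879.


log2(n/k) = log2(385/9) ≈ 5.41879.
k*log2(n/k) ≈ 9*5.41879 = 48.76911.
floor(48.76911) = 48.

48


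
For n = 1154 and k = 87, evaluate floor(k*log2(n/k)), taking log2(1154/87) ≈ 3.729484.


log2(n/k) = log2(1154/87) ≈ 3.729484.
k*log2(n/k) ≈ 87*3.729484 = 324.465108.
floor(324.465108) = 324.

324


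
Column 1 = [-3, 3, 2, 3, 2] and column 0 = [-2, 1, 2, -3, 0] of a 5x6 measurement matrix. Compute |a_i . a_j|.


Inner product: -3*-2 + 3*1 + 2*2 + 3*-3 + 2*0
Products: [6, 3, 4, -9, 0]
Sum = 4.
|dot| = 4.

4


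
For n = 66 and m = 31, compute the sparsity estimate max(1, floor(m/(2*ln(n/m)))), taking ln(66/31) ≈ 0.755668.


n/m = 66/31.
ln(n/m) ≈ 0.755668.
2*ln(n/m) ≈ 1.511336.
m/(2*ln(n/m)) ≈ 31/1.511336 ≈ 20.5117.
floor = 20.
k_max = max(1, 20) = 20.

20


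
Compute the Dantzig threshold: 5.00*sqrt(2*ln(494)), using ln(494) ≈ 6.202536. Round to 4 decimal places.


ln(494) ≈ 6.202536.
2*ln(n) ≈ 12.405072.
sqrt(2*ln(n)) ≈ sqrt(12.405072) ≈ 3.522083.
threshold ≈ 5.00*3.522083 = 17.610415 ≈ 17.6104.

17.6104


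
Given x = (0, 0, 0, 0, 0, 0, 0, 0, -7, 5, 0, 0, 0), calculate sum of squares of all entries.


Non-zero entries: [(8, -7), (9, 5)]
Squares: [49, 25]
||x||_2^2 = sum = 74.

74


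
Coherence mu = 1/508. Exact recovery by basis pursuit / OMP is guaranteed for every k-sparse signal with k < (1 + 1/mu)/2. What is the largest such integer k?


1/mu = 508.
1 + 1/mu = 509.
(1 + 1/mu)/2 = 254.5 is not an integer, so k_max = floor(254.5) = 254.

254


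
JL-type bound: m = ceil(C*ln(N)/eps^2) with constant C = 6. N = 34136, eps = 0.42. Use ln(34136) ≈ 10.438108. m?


ln(34136) ≈ 10.438108.
eps^2 = 0.42^2 = 0.1764.
C*ln(N)/eps^2 ≈ 6*10.438108/0.1764 ≈ 355.0377.
m = ceil(355.0377) = 356.

356


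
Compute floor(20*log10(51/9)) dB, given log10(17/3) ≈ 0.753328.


||x||/||e|| = 51/9 = 17/3.
log10(17/3) ≈ 0.753328.
20*log10(||x||/||e||) ≈ 20*0.753328 = 15.06656.
floor(15.06656) = 15.

15


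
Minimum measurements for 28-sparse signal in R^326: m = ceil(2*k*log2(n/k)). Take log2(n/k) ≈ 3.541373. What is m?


log2(n/k) = log2(326/28) ≈ 3.541373.
2*k*log2(n/k) ≈ 2*28*3.541373 = 198.316888.
m = ceil(198.316888) = 199.

199


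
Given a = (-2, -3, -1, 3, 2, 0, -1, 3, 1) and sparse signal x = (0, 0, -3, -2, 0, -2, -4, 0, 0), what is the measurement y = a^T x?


Non-zero terms: ['-1*-3', '3*-2', '0*-2', '-1*-4']
Products: [3, -6, 0, 4]
y = sum = 1.

1


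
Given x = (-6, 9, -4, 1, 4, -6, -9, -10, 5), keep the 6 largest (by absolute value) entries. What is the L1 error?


Sorted |x_i| descending: [10, 9, 9, 6, 6, 5, 4, 4, 1]
Keep top 6: [10, 9, 9, 6, 6, 5]
Tail entries: [4, 4, 1]
L1 error = sum of tail = 9.

9


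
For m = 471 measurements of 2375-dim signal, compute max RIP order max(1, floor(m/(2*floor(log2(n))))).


floor(log2(2375)) = 11.
2*11 = 22.
m/(2*floor(log2(n))) = 471/22 ≈ 21.4091.
floor = 21.
k = max(1, 21) = 21.

21


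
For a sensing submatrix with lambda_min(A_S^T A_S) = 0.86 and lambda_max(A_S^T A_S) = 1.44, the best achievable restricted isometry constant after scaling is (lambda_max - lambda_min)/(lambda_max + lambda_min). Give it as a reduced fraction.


lambda_max - lambda_min = 1.44 - 0.86 = 0.58.
lambda_max + lambda_min = 1.44 + 0.86 = 2.30.
delta = 0.58/2.30 = 58/230 = 29/115.

29/115


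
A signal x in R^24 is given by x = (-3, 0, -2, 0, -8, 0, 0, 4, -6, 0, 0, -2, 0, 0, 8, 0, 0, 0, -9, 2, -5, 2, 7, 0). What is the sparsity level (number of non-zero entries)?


Non-zero positions: [0, 2, 4, 7, 8, 11, 14, 18, 19, 20, 21, 22].
Sparsity = 12.

12


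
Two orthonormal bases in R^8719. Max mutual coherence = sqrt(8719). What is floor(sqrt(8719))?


93^2 = 8649 <= 8719 < 8836 = 94^2, so 93 <= sqrt(8719) < 94.
floor(sqrt(8719)) = 93.

93


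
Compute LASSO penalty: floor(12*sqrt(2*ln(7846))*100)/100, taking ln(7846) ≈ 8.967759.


ln(7846) ≈ 8.967759.
2*ln(n) ≈ 17.935518.
sqrt(2*ln(n)) ≈ sqrt(17.935518) ≈ 4.235035.
lambda ≈ 12*4.235035 = 50.82042.
floor(lambda*100)/100 = 50.82.

50.82


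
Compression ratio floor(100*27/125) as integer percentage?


100*m/n = 100*27/125 ≈ 21.6.
floor = 21.

21


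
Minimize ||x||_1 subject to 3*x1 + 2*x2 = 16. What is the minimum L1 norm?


Axis intercepts:
  x1 = 16/3, x2 = 0: L1 = 16/3
  x1 = 0, x2 = 8: L1 = 8
x* = (16/3, 0)
||x*||_1 = 16/3.

16/3


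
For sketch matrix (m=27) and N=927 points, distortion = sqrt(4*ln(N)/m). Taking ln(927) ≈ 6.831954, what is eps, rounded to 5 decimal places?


ln(927) ≈ 6.831954.
4*ln(N)/m ≈ 4*6.831954/27 ≈ 1.01214133.
eps = sqrt(1.01214133) ≈ 1.0060523 ≈ 1.00605.

1.00605


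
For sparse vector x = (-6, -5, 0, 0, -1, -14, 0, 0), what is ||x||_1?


Non-zero entries: [(0, -6), (1, -5), (4, -1), (5, -14)]
Absolute values: [6, 5, 1, 14]
||x||_1 = sum = 26.

26


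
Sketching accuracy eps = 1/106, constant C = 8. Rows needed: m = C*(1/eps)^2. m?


1/eps = 106.
(1/eps)^2 = 11236.
m = 8*11236 = 89888.

89888


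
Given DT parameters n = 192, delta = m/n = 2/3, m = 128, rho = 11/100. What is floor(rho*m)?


m = 2/3*192 = 128.
rho = 11/100.
rho*m = 11/100*128 = 14.08.
k = floor(14.08) = 14.

14


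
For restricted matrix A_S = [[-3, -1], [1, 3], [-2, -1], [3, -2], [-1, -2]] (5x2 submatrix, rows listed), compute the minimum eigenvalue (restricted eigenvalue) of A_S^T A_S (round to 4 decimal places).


A_S^T A_S = [[24, 4], [4, 19]].
trace = 43.
det = 440.
disc = trace^2 - 4*det = 1849 - 4*440 = 89.
sqrt(89) ≈ 9.433981.
lam_min = (43 - sqrt(89))/2 ≈ (43 - 9.433981)/2 = 16.7830095 ≈ 16.7830.

16.7830


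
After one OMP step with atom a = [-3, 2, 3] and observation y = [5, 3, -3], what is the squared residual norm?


a^T a = 22.
a^T y = -18.
coeff = -18/22 = -9/11.
||r||^2 = 311/11.

311/11


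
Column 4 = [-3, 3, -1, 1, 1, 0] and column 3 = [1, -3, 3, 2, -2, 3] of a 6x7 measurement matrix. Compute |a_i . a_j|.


Inner product: -3*1 + 3*-3 + -1*3 + 1*2 + 1*-2 + 0*3
Products: [-3, -9, -3, 2, -2, 0]
Sum = -15.
|dot| = 15.

15


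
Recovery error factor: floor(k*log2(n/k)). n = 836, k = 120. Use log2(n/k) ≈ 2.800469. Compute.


log2(n/k) = log2(836/120) ≈ 2.800469.
k*log2(n/k) ≈ 120*2.800469 = 336.05628.
floor(336.05628) = 336.

336


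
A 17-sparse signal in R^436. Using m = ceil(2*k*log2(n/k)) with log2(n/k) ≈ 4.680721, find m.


log2(n/k) = log2(436/17) ≈ 4.680721.
2*k*log2(n/k) ≈ 2*17*4.680721 = 159.144514.
m = ceil(159.144514) = 160.

160


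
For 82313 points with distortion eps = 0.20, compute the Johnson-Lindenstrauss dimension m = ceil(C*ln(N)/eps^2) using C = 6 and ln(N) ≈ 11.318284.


ln(82313) ≈ 11.318284.
eps^2 = 0.20^2 = 0.04.
C*ln(N)/eps^2 ≈ 6*11.318284/0.04 ≈ 1697.7426.
m = ceil(1697.7426) = 1698.

1698


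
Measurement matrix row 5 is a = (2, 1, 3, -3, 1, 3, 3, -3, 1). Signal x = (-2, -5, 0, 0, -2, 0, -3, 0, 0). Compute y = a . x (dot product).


Non-zero terms: ['2*-2', '1*-5', '1*-2', '3*-3']
Products: [-4, -5, -2, -9]
y = sum = -20.

-20


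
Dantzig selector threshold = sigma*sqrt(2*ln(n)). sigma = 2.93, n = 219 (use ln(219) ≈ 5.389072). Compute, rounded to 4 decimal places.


ln(219) ≈ 5.389072.
2*ln(n) ≈ 10.778144.
sqrt(2*ln(n)) ≈ sqrt(10.778144) ≈ 3.283008.
threshold ≈ 2.93*3.283008 = 9.61921344 ≈ 9.6192.

9.6192


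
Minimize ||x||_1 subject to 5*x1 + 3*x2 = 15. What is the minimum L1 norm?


Axis intercepts:
  x1 = 3, x2 = 0: L1 = 3
  x1 = 0, x2 = 5: L1 = 5
x* = (3, 0)
||x*||_1 = 3.

3


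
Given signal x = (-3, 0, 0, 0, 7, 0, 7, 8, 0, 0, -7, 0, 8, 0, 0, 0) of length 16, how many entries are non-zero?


Non-zero positions: [0, 4, 6, 7, 10, 12].
Sparsity = 6.

6


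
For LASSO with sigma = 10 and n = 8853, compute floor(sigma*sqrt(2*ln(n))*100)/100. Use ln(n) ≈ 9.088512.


ln(8853) ≈ 9.088512.
2*ln(n) ≈ 18.177024.
sqrt(2*ln(n)) ≈ sqrt(18.177024) ≈ 4.263452.
lambda ≈ 10*4.263452 = 42.63452.
floor(lambda*100)/100 = 42.63.

42.63


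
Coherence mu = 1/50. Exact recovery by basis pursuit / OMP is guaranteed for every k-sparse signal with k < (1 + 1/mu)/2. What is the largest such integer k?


1/mu = 50.
1 + 1/mu = 51.
(1 + 1/mu)/2 = 25.5 is not an integer, so k_max = floor(25.5) = 25.

25


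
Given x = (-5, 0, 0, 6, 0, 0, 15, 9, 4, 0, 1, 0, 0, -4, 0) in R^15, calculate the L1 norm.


Non-zero entries: [(0, -5), (3, 6), (6, 15), (7, 9), (8, 4), (10, 1), (13, -4)]
Absolute values: [5, 6, 15, 9, 4, 1, 4]
||x||_1 = sum = 44.

44


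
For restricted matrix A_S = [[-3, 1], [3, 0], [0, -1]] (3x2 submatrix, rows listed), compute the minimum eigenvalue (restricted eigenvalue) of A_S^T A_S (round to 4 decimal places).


A_S^T A_S = [[18, -3], [-3, 2]].
trace = 20.
det = 27.
disc = trace^2 - 4*det = 400 - 4*27 = 292.
sqrt(292) ≈ 17.088007.
lam_min = (20 - sqrt(292))/2 ≈ (20 - 17.088007)/2 = 1.4559965 ≈ 1.4560.

1.4560


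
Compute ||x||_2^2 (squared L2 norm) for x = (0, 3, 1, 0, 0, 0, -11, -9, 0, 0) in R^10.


Non-zero entries: [(1, 3), (2, 1), (6, -11), (7, -9)]
Squares: [9, 1, 121, 81]
||x||_2^2 = sum = 212.

212


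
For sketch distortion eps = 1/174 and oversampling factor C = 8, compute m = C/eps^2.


1/eps = 174.
(1/eps)^2 = 30276.
m = 8*30276 = 242208.

242208


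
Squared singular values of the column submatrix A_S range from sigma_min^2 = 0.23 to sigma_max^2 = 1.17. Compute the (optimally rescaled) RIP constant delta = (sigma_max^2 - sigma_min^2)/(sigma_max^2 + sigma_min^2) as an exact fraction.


lambda_max - lambda_min = 1.17 - 0.23 = 0.94.
lambda_max + lambda_min = 1.17 + 0.23 = 1.40.
delta = 0.94/1.40 = 94/140 = 47/70.

47/70


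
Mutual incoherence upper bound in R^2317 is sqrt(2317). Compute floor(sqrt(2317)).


48^2 = 2304 <= 2317 < 2401 = 49^2, so 48 <= sqrt(2317) < 49.
floor(sqrt(2317)) = 48.

48


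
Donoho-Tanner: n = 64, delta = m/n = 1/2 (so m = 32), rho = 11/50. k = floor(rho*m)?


m = 1/2*64 = 32.
rho = 11/50.
rho*m = 11/50*32 = 7.04.
k = floor(7.04) = 7.

7


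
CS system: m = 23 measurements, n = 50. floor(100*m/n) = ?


100*m/n = 100*23/50 ≈ 46.0.
floor = 46.

46


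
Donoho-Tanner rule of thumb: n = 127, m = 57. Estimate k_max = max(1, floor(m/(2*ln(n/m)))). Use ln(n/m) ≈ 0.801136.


n/m = 127/57.
ln(n/m) ≈ 0.801136.
2*ln(n/m) ≈ 1.602272.
m/(2*ln(n/m)) ≈ 57/1.602272 ≈ 35.5745.
floor = 35.
k_max = max(1, 35) = 35.

35


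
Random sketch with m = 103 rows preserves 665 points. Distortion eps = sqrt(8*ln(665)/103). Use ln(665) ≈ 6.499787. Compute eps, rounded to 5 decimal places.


ln(665) ≈ 6.499787.
8*ln(N)/m ≈ 8*6.499787/103 ≈ 0.50483783.
eps = sqrt(0.50483783) ≈ 0.7105194 ≈ 0.71052.

0.71052


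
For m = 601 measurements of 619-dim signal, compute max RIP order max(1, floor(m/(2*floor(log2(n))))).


floor(log2(619)) = 9.
2*9 = 18.
m/(2*floor(log2(n))) = 601/18 ≈ 33.3889.
floor = 33.
k = max(1, 33) = 33.

33


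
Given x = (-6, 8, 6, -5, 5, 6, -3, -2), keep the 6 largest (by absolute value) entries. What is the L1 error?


Sorted |x_i| descending: [8, 6, 6, 6, 5, 5, 3, 2]
Keep top 6: [8, 6, 6, 6, 5, 5]
Tail entries: [3, 2]
L1 error = sum of tail = 5.

5
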